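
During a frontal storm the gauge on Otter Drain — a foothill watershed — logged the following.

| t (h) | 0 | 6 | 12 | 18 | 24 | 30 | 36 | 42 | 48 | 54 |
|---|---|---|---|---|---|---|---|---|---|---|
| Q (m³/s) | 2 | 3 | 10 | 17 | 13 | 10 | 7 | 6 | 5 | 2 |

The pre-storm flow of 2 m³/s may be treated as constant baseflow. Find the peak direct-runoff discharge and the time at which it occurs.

Q_p = 15.0 m³/s at t = 18 h

Subtracting baseflow gives direct-runoff ordinates: 0.0, 1.0, 8.0, 15.0, 11.0, 8.0, 5.0, 4.0, 3.0, 0.0 m³/s.
The maximum is 15.0 m³/s, occurring at the reading for t = 18 h.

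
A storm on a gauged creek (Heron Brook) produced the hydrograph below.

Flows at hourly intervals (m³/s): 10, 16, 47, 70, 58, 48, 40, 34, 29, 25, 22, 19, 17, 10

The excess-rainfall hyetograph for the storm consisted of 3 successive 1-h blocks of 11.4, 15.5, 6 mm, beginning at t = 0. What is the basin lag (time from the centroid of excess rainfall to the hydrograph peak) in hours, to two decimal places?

t_L ≈ 1.66 h

Centroid of excess rainfall: t_c = Σ P_i·t̄_i / ΣP_i = 1.3359 h (block centres at 0.5, 1.5, 2.5 h).
Hydrograph peak occurs at t = 3 h, so basin lag t_L = 3 − 1.3359 = 1.66 h.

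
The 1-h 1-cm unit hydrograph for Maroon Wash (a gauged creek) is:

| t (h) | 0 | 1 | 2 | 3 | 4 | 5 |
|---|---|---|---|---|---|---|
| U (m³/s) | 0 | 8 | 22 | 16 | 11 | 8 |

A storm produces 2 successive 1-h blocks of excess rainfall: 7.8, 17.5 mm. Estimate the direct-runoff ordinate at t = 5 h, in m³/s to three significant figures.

Q ≈ 25.5 m³/s

By discrete convolution, Q_j = Σ (P_i / 10 mm) · U_{j−i}.
At t = 5 h (j=5): Q = (7.8/10)·8 + (17.5/10)·11 = 25.5 m³/s.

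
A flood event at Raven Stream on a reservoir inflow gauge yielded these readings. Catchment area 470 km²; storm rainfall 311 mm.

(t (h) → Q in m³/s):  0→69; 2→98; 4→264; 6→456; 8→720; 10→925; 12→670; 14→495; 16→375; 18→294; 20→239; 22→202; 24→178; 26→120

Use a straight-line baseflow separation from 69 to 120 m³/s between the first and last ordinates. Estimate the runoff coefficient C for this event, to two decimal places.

C ≈ 0.19

ΣQ_DR = 3782 m³/s; V = ΣQ_DR·Δt = 2.723 × 10^7 m³.
Runoff depth d = V / A = 57.94 mm.
C = d / P = 57.94 / 311 = 0.19.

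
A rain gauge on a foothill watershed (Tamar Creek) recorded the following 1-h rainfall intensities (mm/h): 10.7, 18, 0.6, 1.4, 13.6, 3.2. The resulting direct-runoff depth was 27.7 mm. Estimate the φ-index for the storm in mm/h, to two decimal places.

Only the 3 blocks with intensity above φ contribute runoff: 10.7, 18, 13.6 mm/h.
Σ(I−φ)·Δt = d  ⇒  (10.7+18+13.6 − 3φ)·1 = 27.7
φ = (42.30 − 27.7/1) / 3 = 4.87 mm/h.

φ ≈ 4.87 mm/h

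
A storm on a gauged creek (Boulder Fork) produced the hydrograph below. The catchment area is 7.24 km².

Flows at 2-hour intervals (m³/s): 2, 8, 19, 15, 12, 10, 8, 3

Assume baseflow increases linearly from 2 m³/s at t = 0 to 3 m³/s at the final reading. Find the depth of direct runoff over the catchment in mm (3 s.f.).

d ≈ 56.7 mm

Direct runoff: 0.00, 5.86, 16.71, 12.57, 9.43, 7.29, 5.14, 0.00 m³/s; ΣQ_DR = 57.00 m³/s.
V = ΣQ_DR · Δt = 57.00 × 7200 s = 4.104 × 10^5 m³.
Over A = 7.24 km², depth = V / A = 56.7 mm.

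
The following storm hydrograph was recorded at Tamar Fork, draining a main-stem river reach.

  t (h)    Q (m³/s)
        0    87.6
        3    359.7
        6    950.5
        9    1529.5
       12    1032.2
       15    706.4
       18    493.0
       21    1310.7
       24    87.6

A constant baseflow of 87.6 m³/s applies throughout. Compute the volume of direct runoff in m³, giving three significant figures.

V ≈ 6.23 × 10^7 m³

Direct-runoff ordinates (Q − Q_b): 0.0, 272.1, 862.9, 1441.9, 944.6, 618.8, 405.4, 1223.1, 0.0 m³/s.
ΣQ_DR = 5769 m³/s.
With Δt = 3 h = 10800 s, V = ΣQ_DR · Δt = 5769 × 10800 = 6.23 × 10^7 m³.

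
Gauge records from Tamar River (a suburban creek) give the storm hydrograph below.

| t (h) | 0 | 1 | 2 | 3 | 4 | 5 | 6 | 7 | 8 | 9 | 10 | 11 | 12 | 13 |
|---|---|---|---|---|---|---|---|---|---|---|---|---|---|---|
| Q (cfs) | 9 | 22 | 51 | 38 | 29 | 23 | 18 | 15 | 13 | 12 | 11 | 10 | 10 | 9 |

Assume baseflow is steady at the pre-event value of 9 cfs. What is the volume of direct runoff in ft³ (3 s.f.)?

Direct-runoff ordinates (Q − Q_b): 0.0, 13.0, 42.0, 29.0, 20.0, 14.0, 9.0, 6.0, 4.0, 3.0, 2.0, 1.0, 1.0, 0.0 cfs.
ΣQ_DR = 144.0 cfs.
With Δt = 1 h = 3600 s, V = ΣQ_DR · Δt = 144.0 × 3600 = 5.18 × 10^5 ft³.

V ≈ 5.18 × 10^5 ft³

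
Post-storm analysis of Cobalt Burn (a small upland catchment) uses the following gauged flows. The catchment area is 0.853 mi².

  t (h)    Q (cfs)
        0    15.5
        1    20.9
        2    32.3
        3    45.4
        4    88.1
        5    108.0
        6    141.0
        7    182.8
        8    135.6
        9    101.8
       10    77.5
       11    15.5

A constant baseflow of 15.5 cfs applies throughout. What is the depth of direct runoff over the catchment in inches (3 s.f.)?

Direct runoff: 0.0, 5.4, 16.8, 29.9, 72.6, 92.5, 125.5, 167.3, 120.1, 86.3, 62.0, 0.0 cfs; ΣQ_DR = 778.4 cfs.
V = ΣQ_DR · Δt = 778.4 × 3600 s = 2.802 × 10^6 ft³.
Over A = 0.853 mi², depth = V / A = 1.41 in.

d ≈ 1.41 in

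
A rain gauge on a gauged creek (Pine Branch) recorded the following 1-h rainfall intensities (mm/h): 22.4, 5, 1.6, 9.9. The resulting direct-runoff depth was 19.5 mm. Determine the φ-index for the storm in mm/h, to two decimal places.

Only the 2 blocks with intensity above φ contribute runoff: 22.4, 9.9 mm/h.
Σ(I−φ)·Δt = d  ⇒  (22.4+9.9 − 2φ)·1 = 19.5
φ = (32.30 − 19.5/1) / 2 = 6.40 mm/h.

φ ≈ 6.40 mm/h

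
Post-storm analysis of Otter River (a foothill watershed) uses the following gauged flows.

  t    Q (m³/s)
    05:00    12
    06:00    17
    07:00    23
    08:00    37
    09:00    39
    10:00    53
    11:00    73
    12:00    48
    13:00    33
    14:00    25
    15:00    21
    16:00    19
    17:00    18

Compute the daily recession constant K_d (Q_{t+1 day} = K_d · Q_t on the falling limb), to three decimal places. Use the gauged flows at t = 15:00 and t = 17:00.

Between t = 15:00 and t = 17:00 the flow falls from 21 to 18 m³/s over 2×1 h = 2 h.
Per-interval ratio K = (18/21)^(1/2) = 0.9258; K_d = K^(24/1) = 0.157.

K_d ≈ 0.157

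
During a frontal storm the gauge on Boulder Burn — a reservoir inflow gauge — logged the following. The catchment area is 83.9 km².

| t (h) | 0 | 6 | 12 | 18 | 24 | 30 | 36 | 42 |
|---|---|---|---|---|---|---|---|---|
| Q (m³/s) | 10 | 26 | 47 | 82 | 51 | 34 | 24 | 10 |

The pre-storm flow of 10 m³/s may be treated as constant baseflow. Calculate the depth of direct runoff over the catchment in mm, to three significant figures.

d ≈ 52.5 mm

Direct runoff: 0.0, 16.0, 37.0, 72.0, 41.0, 24.0, 14.0, 0.0 m³/s; ΣQ_DR = 204.0 m³/s.
V = ΣQ_DR · Δt = 204.0 × 21600 s = 4.406 × 10^6 m³.
Over A = 83.9 km², depth = V / A = 52.5 mm.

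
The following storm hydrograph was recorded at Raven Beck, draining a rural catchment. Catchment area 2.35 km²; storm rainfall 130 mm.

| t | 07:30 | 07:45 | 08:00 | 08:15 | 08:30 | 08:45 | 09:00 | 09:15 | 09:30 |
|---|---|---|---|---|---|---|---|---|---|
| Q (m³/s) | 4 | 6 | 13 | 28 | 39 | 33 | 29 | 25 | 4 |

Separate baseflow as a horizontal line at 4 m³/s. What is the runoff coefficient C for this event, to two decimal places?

C ≈ 0.43

ΣQ_DR = 145.0 m³/s; V = ΣQ_DR·Δt = 1.305 × 10^5 m³.
Runoff depth d = V / A = 55.53 mm.
C = d / P = 55.53 / 130 = 0.43.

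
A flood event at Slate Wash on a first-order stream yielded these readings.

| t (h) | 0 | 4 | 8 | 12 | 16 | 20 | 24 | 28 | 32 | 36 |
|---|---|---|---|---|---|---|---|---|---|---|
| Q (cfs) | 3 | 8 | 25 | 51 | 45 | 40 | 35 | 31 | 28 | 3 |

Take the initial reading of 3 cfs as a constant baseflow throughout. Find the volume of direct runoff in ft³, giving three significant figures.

V ≈ 3.44 × 10^6 ft³

Direct-runoff ordinates (Q − Q_b): 0.0, 5.0, 22.0, 48.0, 42.0, 37.0, 32.0, 28.0, 25.0, 0.0 cfs.
ΣQ_DR = 239.0 cfs.
With Δt = 4 h = 14400 s, V = ΣQ_DR · Δt = 239.0 × 14400 = 3.44 × 10^6 ft³.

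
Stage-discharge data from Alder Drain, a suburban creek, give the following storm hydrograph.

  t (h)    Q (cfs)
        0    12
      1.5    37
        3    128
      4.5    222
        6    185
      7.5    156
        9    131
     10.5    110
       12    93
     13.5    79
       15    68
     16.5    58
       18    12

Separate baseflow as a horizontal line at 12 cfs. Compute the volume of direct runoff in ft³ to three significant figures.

Direct-runoff ordinates (Q − Q_b): 0.0, 25.0, 116.0, 210.0, 173.0, 144.0, 119.0, 98.0, 81.0, 67.0, 56.0, 46.0, 0.0 cfs.
ΣQ_DR = 1135 cfs.
With Δt = 1.5 h = 5400 s, V = ΣQ_DR · Δt = 1135 × 5400 = 6.13 × 10^6 ft³.

V ≈ 6.13 × 10^6 ft³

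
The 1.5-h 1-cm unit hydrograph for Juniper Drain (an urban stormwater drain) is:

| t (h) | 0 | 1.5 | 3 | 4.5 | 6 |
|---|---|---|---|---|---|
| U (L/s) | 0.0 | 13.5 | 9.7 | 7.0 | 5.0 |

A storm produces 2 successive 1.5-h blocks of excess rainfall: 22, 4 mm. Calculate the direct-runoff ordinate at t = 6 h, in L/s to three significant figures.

By discrete convolution, Q_j = Σ (P_i / 10 mm) · U_{j−i}.
At t = 6 h (j=4): Q = (22/10)·5.0 + (4/10)·7.0 = 13.8 L/s.

Q ≈ 13.8 L/s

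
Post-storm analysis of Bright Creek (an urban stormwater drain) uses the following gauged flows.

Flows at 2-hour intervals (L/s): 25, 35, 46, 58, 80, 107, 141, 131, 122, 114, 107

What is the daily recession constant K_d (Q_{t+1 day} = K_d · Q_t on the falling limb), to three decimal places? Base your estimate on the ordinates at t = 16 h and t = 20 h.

K_d ≈ 0.455

Between t = 16 h and t = 20 h the flow falls from 122 to 107 L/s over 2×2 h = 4 h.
Per-interval ratio K = (107/122)^(1/2) = 0.9365; K_d = K^(24/2) = 0.455.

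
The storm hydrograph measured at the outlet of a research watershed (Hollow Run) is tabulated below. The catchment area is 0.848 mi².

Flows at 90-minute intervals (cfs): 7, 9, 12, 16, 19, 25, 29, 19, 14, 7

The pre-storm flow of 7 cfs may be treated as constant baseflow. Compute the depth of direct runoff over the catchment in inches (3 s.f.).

Direct runoff: 0.0, 2.0, 5.0, 9.0, 12.0, 18.0, 22.0, 12.0, 7.0, 0.0 cfs; ΣQ_DR = 87.00 cfs.
V = ΣQ_DR · Δt = 87.00 × 5400 s = 4.698 × 10^5 ft³.
Over A = 0.848 mi², depth = V / A = 0.238 in.

d ≈ 0.238 in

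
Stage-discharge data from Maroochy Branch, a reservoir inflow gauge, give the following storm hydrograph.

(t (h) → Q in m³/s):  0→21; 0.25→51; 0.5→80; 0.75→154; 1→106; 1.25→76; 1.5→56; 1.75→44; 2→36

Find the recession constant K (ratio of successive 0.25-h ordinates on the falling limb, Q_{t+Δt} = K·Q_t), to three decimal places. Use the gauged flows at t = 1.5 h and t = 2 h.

Using the recession-limb readings at t = 1.5 h and t = 2 h: Q falls from 56 to 36 m³/s over 2 intervals.
K = (Q₂/Q₁)^(1/2) = (36/56)^(1/2) = 0.802.

K ≈ 0.802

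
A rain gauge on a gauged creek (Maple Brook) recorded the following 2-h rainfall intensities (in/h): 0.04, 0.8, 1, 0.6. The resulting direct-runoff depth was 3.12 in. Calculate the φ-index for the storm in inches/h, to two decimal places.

φ ≈ 0.28 in/h

Only the 3 blocks with intensity above φ contribute runoff: 0.8, 1, 0.6 in/h.
Σ(I−φ)·Δt = d  ⇒  (0.8+1+0.6 − 3φ)·2 = 3.12
φ = (2.400 − 3.12/2) / 3 = 0.28 in/h.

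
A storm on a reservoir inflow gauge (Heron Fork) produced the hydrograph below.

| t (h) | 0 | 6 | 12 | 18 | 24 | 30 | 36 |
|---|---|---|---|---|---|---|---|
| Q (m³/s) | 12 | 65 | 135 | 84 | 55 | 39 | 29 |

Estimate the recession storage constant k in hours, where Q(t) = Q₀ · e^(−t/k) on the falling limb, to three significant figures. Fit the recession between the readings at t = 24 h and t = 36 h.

k ≈ 18.7 h

On the falling limb, Q drops from 55 to 29 m³/s between t = 24 h and t = 36 h (Δt = 12 h).
k = −Δt / ln(Q₂/Q₁) = −12 / ln(29/55) = 18.7 h.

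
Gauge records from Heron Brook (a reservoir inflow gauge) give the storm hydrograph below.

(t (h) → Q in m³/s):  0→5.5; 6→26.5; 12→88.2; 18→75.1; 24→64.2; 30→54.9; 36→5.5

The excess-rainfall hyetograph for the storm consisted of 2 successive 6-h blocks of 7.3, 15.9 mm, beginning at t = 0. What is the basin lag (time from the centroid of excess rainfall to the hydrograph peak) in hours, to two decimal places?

Centroid of excess rainfall: t_c = Σ P_i·t̄_i / ΣP_i = 7.1121 h (block centres at 3, 9 h).
Hydrograph peak occurs at t = 12 h, so basin lag t_L = 12 − 7.1121 = 4.89 h.

t_L ≈ 4.89 h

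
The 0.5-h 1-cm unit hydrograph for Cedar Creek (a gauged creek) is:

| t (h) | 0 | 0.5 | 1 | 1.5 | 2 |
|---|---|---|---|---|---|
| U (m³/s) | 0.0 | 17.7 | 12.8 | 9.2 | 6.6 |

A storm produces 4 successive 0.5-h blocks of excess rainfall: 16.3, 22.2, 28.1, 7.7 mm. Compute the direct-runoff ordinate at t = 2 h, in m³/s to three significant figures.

By discrete convolution, Q_j = Σ (P_i / 10 mm) · U_{j−i}.
At t = 2 h (j=4): Q = (16.3/10)·6.6 + (22.2/10)·9.2 + (28.1/10)·12.8 + (7.7/10)·17.7 = 80.8 m³/s.

Q ≈ 80.8 m³/s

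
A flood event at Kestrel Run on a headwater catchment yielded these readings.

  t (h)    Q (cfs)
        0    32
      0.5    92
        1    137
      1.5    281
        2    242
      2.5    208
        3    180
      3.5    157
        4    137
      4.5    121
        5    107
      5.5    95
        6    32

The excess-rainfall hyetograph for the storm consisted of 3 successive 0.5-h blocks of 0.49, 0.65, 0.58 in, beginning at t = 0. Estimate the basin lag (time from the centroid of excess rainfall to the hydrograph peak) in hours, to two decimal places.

t_L ≈ 0.72 h

Centroid of excess rainfall: t_c = Σ P_i·t̄_i / ΣP_i = 0.7762 h (block centres at 0.25, 0.75, 1.25 h).
Hydrograph peak occurs at t = 1.5 h, so basin lag t_L = 1.5 − 0.7762 = 0.72 h.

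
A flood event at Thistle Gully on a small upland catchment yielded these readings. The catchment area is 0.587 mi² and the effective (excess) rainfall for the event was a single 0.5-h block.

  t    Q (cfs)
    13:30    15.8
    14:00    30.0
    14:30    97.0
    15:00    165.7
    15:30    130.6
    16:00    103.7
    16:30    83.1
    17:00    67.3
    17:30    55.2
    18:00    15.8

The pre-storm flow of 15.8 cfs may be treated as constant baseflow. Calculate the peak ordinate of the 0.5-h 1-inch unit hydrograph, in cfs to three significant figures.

Direct runoff: 0.0, 14.2, 81.2, 149.9, 114.8, 87.9, 67.3, 51.5, 39.4, 0.0 cfs; ΣQ_DR = 606.2 cfs, peak = 149.9 cfs.
Runoff depth d = ΣQ_DR·Δt / A = 606.2 × 1800 / (0.587 mi²) = 0.8001 in.
The 1-inch UH is the DRH scaled by (1 in)/d, so U_p = 149.9 × 1/0.8001 = 187 cfs.

U_p ≈ 187 cfs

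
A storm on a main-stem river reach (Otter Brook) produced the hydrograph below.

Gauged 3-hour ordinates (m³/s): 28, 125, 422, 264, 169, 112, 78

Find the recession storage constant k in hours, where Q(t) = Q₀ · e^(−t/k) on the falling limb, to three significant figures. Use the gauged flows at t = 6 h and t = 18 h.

k ≈ 7.11 h

On the falling limb, Q drops from 422 to 78 m³/s between t = 6 h and t = 18 h (Δt = 12 h).
k = −Δt / ln(Q₂/Q₁) = −12 / ln(78/422) = 7.11 h.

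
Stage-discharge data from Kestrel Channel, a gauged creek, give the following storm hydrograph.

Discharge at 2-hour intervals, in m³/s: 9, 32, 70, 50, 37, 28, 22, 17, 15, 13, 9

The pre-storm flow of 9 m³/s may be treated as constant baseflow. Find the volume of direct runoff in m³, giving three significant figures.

V ≈ 1.46 × 10^6 m³

Direct-runoff ordinates (Q − Q_b): 0.0, 23.0, 61.0, 41.0, 28.0, 19.0, 13.0, 8.0, 6.0, 4.0, 0.0 m³/s.
ΣQ_DR = 203.0 m³/s.
With Δt = 2 h = 7200 s, V = ΣQ_DR · Δt = 203.0 × 7200 = 1.46 × 10^6 m³.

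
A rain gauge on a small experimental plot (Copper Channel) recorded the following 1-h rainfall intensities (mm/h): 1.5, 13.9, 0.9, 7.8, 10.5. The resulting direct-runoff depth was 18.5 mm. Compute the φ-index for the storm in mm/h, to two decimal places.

Only the 3 blocks with intensity above φ contribute runoff: 13.9, 7.8, 10.5 mm/h.
Σ(I−φ)·Δt = d  ⇒  (13.9+7.8+10.5 − 3φ)·1 = 18.5
φ = (32.20 − 18.5/1) / 3 = 4.57 mm/h.

φ ≈ 4.57 mm/h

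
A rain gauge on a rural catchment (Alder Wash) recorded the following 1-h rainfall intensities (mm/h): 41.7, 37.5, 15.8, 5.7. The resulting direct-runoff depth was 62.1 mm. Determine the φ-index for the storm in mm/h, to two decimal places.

Only the 3 blocks with intensity above φ contribute runoff: 41.7, 37.5, 15.8 mm/h.
Σ(I−φ)·Δt = d  ⇒  (41.7+37.5+15.8 − 3φ)·1 = 62.1
φ = (95.00 − 62.1/1) / 3 = 10.97 mm/h.

φ ≈ 10.97 mm/h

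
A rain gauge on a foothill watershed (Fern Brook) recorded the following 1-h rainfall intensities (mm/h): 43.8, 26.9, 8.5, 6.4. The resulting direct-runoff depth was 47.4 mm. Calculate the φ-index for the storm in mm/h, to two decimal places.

Only the 2 blocks with intensity above φ contribute runoff: 43.8, 26.9 mm/h.
Σ(I−φ)·Δt = d  ⇒  (43.8+26.9 − 2φ)·1 = 47.4
φ = (70.70 − 47.4/1) / 2 = 11.65 mm/h.

φ ≈ 11.65 mm/h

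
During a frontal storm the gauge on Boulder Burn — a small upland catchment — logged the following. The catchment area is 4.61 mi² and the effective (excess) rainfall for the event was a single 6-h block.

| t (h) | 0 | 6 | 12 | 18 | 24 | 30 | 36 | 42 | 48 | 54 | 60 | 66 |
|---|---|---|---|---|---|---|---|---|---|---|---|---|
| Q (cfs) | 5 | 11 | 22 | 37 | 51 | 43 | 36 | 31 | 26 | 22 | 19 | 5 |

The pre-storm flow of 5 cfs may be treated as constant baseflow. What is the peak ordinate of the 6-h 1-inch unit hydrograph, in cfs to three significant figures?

Direct runoff: 0.0, 6.0, 17.0, 32.0, 46.0, 38.0, 31.0, 26.0, 21.0, 17.0, 14.0, 0.0 cfs; ΣQ_DR = 248.0 cfs, peak = 46.0 cfs.
Runoff depth d = ΣQ_DR·Δt / A = 248.0 × 21600 / (4.61 mi²) = 0.5002 in.
The 1-inch UH is the DRH scaled by (1 in)/d, so U_p = 46.0 × 1/0.5002 = 92.0 cfs.

U_p ≈ 92.0 cfs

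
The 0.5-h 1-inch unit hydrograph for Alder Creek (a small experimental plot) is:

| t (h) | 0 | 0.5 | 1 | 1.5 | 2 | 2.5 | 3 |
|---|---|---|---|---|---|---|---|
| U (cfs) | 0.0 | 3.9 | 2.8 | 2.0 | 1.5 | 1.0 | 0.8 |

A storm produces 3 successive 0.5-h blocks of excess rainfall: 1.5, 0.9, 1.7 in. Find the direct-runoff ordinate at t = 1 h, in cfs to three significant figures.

By discrete convolution, Q_j = Σ (P_i / 1 in) · U_{j−i}.
At t = 1 h (j=2): Q = (1.5/1)·2.8 + (0.9/1)·3.9 + (1.7/1)·0.0 = 7.71 cfs.

Q ≈ 7.71 cfs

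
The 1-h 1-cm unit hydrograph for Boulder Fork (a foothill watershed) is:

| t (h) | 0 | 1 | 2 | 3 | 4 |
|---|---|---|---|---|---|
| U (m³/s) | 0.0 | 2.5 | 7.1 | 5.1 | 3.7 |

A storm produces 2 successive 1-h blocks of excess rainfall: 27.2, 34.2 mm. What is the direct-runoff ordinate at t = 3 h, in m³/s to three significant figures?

Q ≈ 38.2 m³/s

By discrete convolution, Q_j = Σ (P_i / 10 mm) · U_{j−i}.
At t = 3 h (j=3): Q = (27.2/10)·5.1 + (34.2/10)·7.1 = 38.2 m³/s.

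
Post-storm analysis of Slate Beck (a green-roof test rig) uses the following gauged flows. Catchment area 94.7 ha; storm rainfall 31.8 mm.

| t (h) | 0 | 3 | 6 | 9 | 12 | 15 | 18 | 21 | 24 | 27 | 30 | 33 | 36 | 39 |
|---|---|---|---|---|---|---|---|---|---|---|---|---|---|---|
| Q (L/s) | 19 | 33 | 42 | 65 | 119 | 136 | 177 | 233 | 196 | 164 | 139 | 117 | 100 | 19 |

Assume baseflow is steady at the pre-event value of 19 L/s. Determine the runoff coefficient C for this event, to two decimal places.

C ≈ 0.46

ΣQ_DR = 1293 L/s; V = ΣQ_DR·Δt = 1.396 × 10^7 L.
Runoff depth d = V / A = 14.75 mm.
C = d / P = 14.75 / 31.8 = 0.46.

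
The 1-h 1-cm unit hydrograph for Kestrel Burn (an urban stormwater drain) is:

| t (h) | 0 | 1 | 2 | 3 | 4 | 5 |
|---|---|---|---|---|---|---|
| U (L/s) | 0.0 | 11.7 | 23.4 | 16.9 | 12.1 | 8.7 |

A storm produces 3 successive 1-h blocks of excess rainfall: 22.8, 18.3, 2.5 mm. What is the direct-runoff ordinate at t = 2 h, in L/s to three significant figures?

Q ≈ 74.8 L/s

By discrete convolution, Q_j = Σ (P_i / 10 mm) · U_{j−i}.
At t = 2 h (j=2): Q = (22.8/10)·23.4 + (18.3/10)·11.7 + (2.5/10)·0.0 = 74.8 L/s.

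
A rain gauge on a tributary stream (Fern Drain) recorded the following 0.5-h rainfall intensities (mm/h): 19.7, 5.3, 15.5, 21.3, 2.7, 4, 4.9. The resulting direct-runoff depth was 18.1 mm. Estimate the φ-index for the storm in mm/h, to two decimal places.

φ ≈ 6.77 mm/h

Only the 3 blocks with intensity above φ contribute runoff: 19.7, 15.5, 21.3 mm/h.
Σ(I−φ)·Δt = d  ⇒  (19.7+15.5+21.3 − 3φ)·0.5 = 18.1
φ = (56.50 − 18.1/0.5) / 3 = 6.77 mm/h.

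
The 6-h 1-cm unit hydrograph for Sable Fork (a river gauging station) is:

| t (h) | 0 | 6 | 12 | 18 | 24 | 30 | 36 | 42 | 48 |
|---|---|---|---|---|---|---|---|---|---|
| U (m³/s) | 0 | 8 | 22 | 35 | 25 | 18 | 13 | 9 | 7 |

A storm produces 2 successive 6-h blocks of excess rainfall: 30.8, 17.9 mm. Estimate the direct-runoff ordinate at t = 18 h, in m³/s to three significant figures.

By discrete convolution, Q_j = Σ (P_i / 10 mm) · U_{j−i}.
At t = 18 h (j=3): Q = (30.8/10)·35 + (17.9/10)·22 = 147 m³/s.

Q ≈ 147 m³/s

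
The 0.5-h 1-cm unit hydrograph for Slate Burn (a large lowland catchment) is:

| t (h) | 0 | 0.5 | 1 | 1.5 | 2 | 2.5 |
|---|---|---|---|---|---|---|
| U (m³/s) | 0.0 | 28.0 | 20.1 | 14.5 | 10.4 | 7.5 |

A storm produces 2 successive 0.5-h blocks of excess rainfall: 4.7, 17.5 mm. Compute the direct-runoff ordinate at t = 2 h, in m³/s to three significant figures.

Q ≈ 30.3 m³/s

By discrete convolution, Q_j = Σ (P_i / 10 mm) · U_{j−i}.
At t = 2 h (j=4): Q = (4.7/10)·10.4 + (17.5/10)·14.5 = 30.3 m³/s.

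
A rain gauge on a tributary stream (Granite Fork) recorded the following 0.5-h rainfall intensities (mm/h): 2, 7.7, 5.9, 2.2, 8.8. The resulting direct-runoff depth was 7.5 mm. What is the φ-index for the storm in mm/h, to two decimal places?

φ ≈ 2.47 mm/h

Only the 3 blocks with intensity above φ contribute runoff: 7.7, 5.9, 8.8 mm/h.
Σ(I−φ)·Δt = d  ⇒  (7.7+5.9+8.8 − 3φ)·0.5 = 7.5
φ = (22.40 − 7.5/0.5) / 3 = 2.47 mm/h.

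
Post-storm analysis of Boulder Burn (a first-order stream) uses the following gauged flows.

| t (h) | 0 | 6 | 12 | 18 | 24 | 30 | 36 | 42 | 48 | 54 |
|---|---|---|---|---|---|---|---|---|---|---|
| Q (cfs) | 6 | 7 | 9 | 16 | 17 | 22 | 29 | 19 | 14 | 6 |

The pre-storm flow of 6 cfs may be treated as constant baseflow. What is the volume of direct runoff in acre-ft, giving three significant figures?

Direct-runoff ordinates (Q − Q_b): 0.0, 1.0, 3.0, 10.0, 11.0, 16.0, 23.0, 13.0, 8.0, 0.0 cfs.
ΣQ_DR = 85.00 cfs.
With Δt = 6 h = 21600 s, V = ΣQ_DR · Δt = 85.00 × 21600 = 1.84 × 10^6 ft³ = 42.1 acre-ft.

V ≈ 42.1 acre-ft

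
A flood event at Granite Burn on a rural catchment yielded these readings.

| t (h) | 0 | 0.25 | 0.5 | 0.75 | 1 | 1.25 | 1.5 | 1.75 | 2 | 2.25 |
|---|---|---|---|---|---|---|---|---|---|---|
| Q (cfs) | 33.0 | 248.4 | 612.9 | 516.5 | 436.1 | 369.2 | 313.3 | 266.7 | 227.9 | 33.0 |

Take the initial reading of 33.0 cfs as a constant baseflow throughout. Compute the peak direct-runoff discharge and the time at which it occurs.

Q_p = 579.9 cfs at t = 0.5 h

Subtracting baseflow gives direct-runoff ordinates: 0.0, 215.4, 579.9, 483.5, 403.1, 336.2, 280.3, 233.7, 194.9, 0.0 cfs.
The maximum is 579.9 cfs, occurring at the reading for t = 0.5 h.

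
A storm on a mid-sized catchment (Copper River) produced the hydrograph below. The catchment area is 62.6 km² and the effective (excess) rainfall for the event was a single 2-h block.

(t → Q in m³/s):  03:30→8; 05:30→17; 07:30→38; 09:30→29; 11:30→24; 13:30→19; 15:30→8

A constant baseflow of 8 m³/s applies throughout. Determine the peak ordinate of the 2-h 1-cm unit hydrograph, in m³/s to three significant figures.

U_p ≈ 30.0 m³/s

Direct runoff: 0.0, 9.0, 30.0, 21.0, 16.0, 11.0, 0.0 m³/s; ΣQ_DR = 87.00 m³/s, peak = 30.0 m³/s.
Runoff depth d = ΣQ_DR·Δt / A = 87.00 × 7200 / (62.6 km²) = 10.01 mm.
The 1-cm UH is the DRH scaled by (10 mm)/d, so U_p = 30.0 × 10/10.01 = 30.0 m³/s.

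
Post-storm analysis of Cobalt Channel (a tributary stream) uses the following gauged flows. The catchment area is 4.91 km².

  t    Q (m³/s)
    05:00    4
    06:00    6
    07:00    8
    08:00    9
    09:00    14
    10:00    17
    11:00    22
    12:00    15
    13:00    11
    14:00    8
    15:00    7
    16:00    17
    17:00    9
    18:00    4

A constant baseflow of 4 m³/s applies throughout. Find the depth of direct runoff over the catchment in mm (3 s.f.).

d ≈ 69.7 mm

Direct runoff: 0.0, 2.0, 4.0, 5.0, 10.0, 13.0, 18.0, 11.0, 7.0, 4.0, 3.0, 13.0, 5.0, 0.0 m³/s; ΣQ_DR = 95.00 m³/s.
V = ΣQ_DR · Δt = 95.00 × 3600 s = 3.420 × 10^5 m³.
Over A = 4.91 km², depth = V / A = 69.7 mm.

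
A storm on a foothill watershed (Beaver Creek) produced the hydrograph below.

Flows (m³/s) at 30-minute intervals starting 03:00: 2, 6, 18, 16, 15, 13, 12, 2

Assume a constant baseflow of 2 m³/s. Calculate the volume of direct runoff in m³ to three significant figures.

V ≈ 1.22 × 10^5 m³

Direct-runoff ordinates (Q − Q_b): 0.0, 4.0, 16.0, 14.0, 13.0, 11.0, 10.0, 0.0 m³/s.
ΣQ_DR = 68.00 m³/s.
With Δt = 0.5 h = 1800 s, V = ΣQ_DR · Δt = 68.00 × 1800 = 1.22 × 10^5 m³.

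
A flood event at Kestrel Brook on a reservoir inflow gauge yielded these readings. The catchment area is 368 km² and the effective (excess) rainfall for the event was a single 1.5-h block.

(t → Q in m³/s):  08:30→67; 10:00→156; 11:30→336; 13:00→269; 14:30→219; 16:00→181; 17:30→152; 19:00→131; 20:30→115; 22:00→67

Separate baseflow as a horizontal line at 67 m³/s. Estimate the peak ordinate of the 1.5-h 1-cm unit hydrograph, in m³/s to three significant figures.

U_p ≈ 179 m³/s

Direct runoff: 0.0, 89.0, 269.0, 202.0, 152.0, 114.0, 85.0, 64.0, 48.0, 0.0 m³/s; ΣQ_DR = 1023 m³/s, peak = 269.0 m³/s.
Runoff depth d = ΣQ_DR·Δt / A = 1023 × 5400 / (368 km²) = 15.01 mm.
The 1-cm UH is the DRH scaled by (10 mm)/d, so U_p = 269.0 × 10/15.01 = 179 m³/s.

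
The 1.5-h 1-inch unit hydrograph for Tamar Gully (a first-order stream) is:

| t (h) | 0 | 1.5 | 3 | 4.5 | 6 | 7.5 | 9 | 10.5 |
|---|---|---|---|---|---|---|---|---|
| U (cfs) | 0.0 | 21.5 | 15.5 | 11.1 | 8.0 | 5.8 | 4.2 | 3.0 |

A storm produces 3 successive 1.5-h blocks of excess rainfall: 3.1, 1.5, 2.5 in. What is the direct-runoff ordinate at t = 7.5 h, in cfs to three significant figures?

Q ≈ 57.7 cfs

By discrete convolution, Q_j = Σ (P_i / 1 in) · U_{j−i}.
At t = 7.5 h (j=5): Q = (3.1/1)·5.8 + (1.5/1)·8.0 + (2.5/1)·11.1 = 57.7 cfs.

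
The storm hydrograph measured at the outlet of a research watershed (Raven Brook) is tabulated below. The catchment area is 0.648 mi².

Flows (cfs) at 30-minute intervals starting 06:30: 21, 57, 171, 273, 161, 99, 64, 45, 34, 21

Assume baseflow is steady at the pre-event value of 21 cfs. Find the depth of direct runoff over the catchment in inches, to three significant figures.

Direct runoff: 0.0, 36.0, 150.0, 252.0, 140.0, 78.0, 43.0, 24.0, 13.0, 0.0 cfs; ΣQ_DR = 736.0 cfs.
V = ΣQ_DR · Δt = 736.0 × 1800 s = 1.325 × 10^6 ft³.
Over A = 0.648 mi², depth = V / A = 0.880 in.

d ≈ 0.880 in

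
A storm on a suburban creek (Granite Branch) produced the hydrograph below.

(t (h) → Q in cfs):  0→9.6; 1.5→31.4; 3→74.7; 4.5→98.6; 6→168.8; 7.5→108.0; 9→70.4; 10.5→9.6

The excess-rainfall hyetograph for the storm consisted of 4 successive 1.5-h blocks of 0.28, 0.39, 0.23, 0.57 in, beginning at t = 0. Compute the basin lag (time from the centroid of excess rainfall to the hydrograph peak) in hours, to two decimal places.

Centroid of excess rainfall: t_c = Σ P_i·t̄_i / ΣP_i = 3.3622 h (block centres at 0.75, 2.25, 3.75, 5.25 h).
Hydrograph peak occurs at t = 6 h, so basin lag t_L = 6 − 3.3622 = 2.64 h.

t_L ≈ 2.64 h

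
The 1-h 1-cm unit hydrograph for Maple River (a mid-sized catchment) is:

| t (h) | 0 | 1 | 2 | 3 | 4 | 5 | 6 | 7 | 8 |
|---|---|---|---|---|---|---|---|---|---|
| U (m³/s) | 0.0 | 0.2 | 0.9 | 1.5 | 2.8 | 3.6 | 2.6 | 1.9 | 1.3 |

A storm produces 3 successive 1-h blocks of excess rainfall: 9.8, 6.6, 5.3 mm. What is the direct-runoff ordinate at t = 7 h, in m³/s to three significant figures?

By discrete convolution, Q_j = Σ (P_i / 10 mm) · U_{j−i}.
At t = 7 h (j=7): Q = (9.8/10)·1.9 + (6.6/10)·2.6 + (5.3/10)·3.6 = 5.49 m³/s.

Q ≈ 5.49 m³/s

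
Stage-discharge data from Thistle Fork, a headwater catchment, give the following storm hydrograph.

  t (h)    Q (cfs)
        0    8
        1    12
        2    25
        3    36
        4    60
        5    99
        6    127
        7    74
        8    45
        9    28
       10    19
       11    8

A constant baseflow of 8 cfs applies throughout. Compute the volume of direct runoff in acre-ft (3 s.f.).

V ≈ 36.8 acre-ft

Direct-runoff ordinates (Q − Q_b): 0.0, 4.0, 17.0, 28.0, 52.0, 91.0, 119.0, 66.0, 37.0, 20.0, 11.0, 0.0 cfs.
ΣQ_DR = 445.0 cfs.
With Δt = 1 h = 3600 s, V = ΣQ_DR · Δt = 445.0 × 3600 = 1.60 × 10^6 ft³ = 36.8 acre-ft.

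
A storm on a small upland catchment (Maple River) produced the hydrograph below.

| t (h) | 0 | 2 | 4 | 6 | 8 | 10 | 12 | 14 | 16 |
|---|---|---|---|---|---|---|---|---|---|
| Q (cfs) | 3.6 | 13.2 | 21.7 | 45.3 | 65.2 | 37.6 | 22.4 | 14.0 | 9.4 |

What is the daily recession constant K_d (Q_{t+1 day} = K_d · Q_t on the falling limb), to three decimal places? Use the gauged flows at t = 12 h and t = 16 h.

K_d ≈ 0.005

Between t = 12 h and t = 16 h the flow falls from 22.4 to 9.4 cfs over 2×2 h = 4 h.
Per-interval ratio K = (9.4/22.4)^(1/2) = 0.6478; K_d = K^(24/2) = 0.005.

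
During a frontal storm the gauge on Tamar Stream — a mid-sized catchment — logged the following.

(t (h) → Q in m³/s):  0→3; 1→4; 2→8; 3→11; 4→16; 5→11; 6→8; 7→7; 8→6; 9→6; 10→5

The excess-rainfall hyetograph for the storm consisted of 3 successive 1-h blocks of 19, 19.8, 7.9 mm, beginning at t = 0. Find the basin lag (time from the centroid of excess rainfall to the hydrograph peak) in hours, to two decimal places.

Centroid of excess rainfall: t_c = Σ P_i·t̄_i / ΣP_i = 1.2623 h (block centres at 0.5, 1.5, 2.5 h).
Hydrograph peak occurs at t = 4 h, so basin lag t_L = 4 − 1.2623 = 2.74 h.

t_L ≈ 2.74 h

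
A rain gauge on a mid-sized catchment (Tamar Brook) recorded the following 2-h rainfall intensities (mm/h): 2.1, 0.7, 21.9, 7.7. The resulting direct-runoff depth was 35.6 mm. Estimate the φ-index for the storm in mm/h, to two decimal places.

Only the 2 blocks with intensity above φ contribute runoff: 21.9, 7.7 mm/h.
Σ(I−φ)·Δt = d  ⇒  (21.9+7.7 − 2φ)·2 = 35.6
φ = (29.60 − 35.6/2) / 2 = 5.90 mm/h.

φ ≈ 5.90 mm/h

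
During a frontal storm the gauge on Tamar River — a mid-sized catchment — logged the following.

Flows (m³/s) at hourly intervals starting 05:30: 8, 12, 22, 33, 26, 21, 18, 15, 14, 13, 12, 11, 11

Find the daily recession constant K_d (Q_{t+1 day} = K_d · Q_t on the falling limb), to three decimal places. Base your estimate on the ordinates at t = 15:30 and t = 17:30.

Between t = 15:30 and t = 17:30 the flow falls from 12 to 11 m³/s over 2×1 h = 2 h.
Per-interval ratio K = (11/12)^(1/2) = 0.9574; K_d = K^(24/1) = 0.352.

K_d ≈ 0.352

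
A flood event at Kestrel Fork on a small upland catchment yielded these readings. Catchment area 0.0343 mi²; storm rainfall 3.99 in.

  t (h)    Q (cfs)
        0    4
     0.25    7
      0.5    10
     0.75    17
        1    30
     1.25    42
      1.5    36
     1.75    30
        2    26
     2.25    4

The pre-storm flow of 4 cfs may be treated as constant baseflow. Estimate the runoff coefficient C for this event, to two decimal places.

ΣQ_DR = 166.0 cfs; V = ΣQ_DR·Δt = 1.494 × 10^5 ft³.
Runoff depth d = V / A = 1.875 in.
C = d / P = 1.875 / 3.99 = 0.47.

C ≈ 0.47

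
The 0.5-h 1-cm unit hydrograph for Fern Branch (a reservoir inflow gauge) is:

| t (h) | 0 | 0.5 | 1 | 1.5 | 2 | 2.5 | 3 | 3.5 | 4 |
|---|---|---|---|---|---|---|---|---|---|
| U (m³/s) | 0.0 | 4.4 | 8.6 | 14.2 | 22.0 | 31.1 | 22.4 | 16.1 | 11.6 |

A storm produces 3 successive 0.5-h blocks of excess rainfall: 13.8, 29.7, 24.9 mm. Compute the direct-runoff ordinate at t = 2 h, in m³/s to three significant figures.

Q ≈ 93.9 m³/s

By discrete convolution, Q_j = Σ (P_i / 10 mm) · U_{j−i}.
At t = 2 h (j=4): Q = (13.8/10)·22.0 + (29.7/10)·14.2 + (24.9/10)·8.6 = 93.9 m³/s.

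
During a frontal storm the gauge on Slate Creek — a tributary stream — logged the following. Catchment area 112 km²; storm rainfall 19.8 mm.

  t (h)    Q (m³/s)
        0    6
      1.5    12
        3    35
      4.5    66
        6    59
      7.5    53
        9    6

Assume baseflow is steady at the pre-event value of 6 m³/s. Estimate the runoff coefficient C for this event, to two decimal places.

C ≈ 0.47

ΣQ_DR = 195.0 m³/s; V = ΣQ_DR·Δt = 1.053 × 10^6 m³.
Runoff depth d = V / A = 9.402 mm.
C = d / P = 9.402 / 19.8 = 0.47.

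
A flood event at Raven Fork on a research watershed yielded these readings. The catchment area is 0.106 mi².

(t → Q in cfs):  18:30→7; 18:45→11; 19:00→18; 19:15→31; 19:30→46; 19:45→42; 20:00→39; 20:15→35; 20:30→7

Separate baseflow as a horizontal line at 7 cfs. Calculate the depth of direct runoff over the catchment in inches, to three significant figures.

d ≈ 0.632 in

Direct runoff: 0.0, 4.0, 11.0, 24.0, 39.0, 35.0, 32.0, 28.0, 0.0 cfs; ΣQ_DR = 173.0 cfs.
V = ΣQ_DR · Δt = 173.0 × 900 s = 1.557 × 10^5 ft³.
Over A = 0.106 mi², depth = V / A = 0.632 in.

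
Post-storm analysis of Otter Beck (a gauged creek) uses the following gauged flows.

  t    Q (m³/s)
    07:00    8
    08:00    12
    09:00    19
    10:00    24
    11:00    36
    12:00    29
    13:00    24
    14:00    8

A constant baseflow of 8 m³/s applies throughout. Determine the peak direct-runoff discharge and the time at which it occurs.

Q_p = 28.0 m³/s at t = 11:00

Subtracting baseflow gives direct-runoff ordinates: 0.0, 4.0, 11.0, 16.0, 28.0, 21.0, 16.0, 0.0 m³/s.
The maximum is 28.0 m³/s, occurring at the reading for t = 11:00.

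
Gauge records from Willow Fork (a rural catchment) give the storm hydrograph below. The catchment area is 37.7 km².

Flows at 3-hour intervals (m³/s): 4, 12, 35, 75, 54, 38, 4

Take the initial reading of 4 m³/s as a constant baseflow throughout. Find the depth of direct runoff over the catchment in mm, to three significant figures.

Direct runoff: 0.0, 8.0, 31.0, 71.0, 50.0, 34.0, 0.0 m³/s; ΣQ_DR = 194.0 m³/s.
V = ΣQ_DR · Δt = 194.0 × 10800 s = 2.095 × 10^6 m³.
Over A = 37.7 km², depth = V / A = 55.6 mm.

d ≈ 55.6 mm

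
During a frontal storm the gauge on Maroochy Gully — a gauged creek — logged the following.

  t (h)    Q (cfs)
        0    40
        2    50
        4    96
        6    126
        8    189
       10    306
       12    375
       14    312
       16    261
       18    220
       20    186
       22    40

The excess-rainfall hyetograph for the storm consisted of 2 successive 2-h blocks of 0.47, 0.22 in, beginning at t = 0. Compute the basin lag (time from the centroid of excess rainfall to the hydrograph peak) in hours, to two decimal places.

Centroid of excess rainfall: t_c = Σ P_i·t̄_i / ΣP_i = 1.6377 h (block centres at 1, 3 h).
Hydrograph peak occurs at t = 12 h, so basin lag t_L = 12 − 1.6377 = 10.36 h.

t_L ≈ 10.36 h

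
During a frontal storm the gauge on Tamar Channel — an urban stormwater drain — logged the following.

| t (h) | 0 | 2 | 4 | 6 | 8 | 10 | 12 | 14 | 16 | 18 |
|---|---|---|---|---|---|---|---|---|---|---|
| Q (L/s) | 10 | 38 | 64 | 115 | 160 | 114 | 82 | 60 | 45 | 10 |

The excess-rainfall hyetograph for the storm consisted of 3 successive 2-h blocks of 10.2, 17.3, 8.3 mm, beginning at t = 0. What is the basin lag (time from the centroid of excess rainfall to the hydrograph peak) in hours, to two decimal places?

Centroid of excess rainfall: t_c = Σ P_i·t̄_i / ΣP_i = 2.8939 h (block centres at 1, 3, 5 h).
Hydrograph peak occurs at t = 8 h, so basin lag t_L = 8 − 2.8939 = 5.11 h.

t_L ≈ 5.11 h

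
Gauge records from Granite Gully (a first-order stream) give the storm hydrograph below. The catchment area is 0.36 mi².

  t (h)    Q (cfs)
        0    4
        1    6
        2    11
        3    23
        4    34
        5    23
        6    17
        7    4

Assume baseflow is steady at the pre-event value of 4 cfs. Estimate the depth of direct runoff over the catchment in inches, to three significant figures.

Direct runoff: 0.0, 2.0, 7.0, 19.0, 30.0, 19.0, 13.0, 0.0 cfs; ΣQ_DR = 90.00 cfs.
V = ΣQ_DR · Δt = 90.00 × 3600 s = 3.240 × 10^5 ft³.
Over A = 0.36 mi², depth = V / A = 0.387 in.

d ≈ 0.387 in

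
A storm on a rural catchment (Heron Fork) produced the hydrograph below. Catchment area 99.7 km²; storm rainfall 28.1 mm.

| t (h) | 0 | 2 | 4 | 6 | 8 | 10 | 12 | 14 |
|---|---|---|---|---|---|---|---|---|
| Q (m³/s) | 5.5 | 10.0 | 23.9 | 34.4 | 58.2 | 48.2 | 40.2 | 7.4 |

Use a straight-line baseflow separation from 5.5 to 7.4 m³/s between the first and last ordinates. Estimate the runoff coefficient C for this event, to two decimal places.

C ≈ 0.45

ΣQ_DR = 176.2 m³/s; V = ΣQ_DR·Δt = 1.269 × 10^6 m³.
Runoff depth d = V / A = 12.72 mm.
C = d / P = 12.72 / 28.1 = 0.45.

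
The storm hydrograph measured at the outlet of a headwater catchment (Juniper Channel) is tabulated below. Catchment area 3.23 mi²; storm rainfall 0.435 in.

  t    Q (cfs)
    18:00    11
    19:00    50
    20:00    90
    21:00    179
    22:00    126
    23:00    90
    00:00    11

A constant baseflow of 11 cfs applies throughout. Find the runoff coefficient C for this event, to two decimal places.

ΣQ_DR = 480.0 cfs; V = ΣQ_DR·Δt = 1.728 × 10^6 ft³.
Runoff depth d = V / A = 0.2303 in.
C = d / P = 0.2303 / 0.435 = 0.53.

C ≈ 0.53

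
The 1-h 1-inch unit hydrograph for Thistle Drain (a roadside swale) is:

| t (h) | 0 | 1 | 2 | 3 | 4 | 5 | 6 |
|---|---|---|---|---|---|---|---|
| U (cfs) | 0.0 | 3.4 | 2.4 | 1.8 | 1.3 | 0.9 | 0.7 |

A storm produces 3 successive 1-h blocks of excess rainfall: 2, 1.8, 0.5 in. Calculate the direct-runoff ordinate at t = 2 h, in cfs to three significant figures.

By discrete convolution, Q_j = Σ (P_i / 1 in) · U_{j−i}.
At t = 2 h (j=2): Q = (2/1)·2.4 + (1.8/1)·3.4 + (0.5/1)·0.0 = 10.9 cfs.

Q ≈ 10.9 cfs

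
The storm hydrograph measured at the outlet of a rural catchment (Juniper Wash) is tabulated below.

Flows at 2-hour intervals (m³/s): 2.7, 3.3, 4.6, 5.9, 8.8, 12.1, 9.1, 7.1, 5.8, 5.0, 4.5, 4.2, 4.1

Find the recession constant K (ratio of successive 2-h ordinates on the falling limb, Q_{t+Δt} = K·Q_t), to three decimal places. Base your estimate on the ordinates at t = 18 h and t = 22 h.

K ≈ 0.917

Using the recession-limb readings at t = 18 h and t = 22 h: Q falls from 5.0 to 4.2 m³/s over 2 intervals.
K = (Q₂/Q₁)^(1/2) = (4.2/5.0)^(1/2) = 0.917.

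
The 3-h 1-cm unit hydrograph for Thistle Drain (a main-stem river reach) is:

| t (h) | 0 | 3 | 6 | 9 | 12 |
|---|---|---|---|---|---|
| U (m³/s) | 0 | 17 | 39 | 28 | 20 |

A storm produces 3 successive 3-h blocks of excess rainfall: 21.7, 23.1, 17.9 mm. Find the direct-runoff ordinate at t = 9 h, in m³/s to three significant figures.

By discrete convolution, Q_j = Σ (P_i / 10 mm) · U_{j−i}.
At t = 9 h (j=3): Q = (21.7/10)·28 + (23.1/10)·39 + (17.9/10)·17 = 181 m³/s.

Q ≈ 181 m³/s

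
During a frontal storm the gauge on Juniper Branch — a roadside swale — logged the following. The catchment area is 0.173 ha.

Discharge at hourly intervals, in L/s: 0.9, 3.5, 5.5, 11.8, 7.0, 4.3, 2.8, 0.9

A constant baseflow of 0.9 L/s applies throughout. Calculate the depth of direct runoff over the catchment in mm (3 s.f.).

Direct runoff: 0.0, 2.6, 4.6, 10.9, 6.1, 3.4, 1.9, 0.0 L/s; ΣQ_DR = 29.50 L/s.
V = ΣQ_DR · Δt = 29.50 × 3600 s = 1.062 × 10^5 L.
Over A = 0.173 ha, depth = V / A = 61.4 mm.

d ≈ 61.4 mm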